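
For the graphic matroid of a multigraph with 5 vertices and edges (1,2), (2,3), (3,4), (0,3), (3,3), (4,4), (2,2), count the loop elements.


In a graphic matroid, a loop is a self-loop edge (u,u) with rank 0.
Examining all 7 edges for self-loops...
Self-loops found: (3,3), (4,4), (2,2)
Number of loops = 3.

3


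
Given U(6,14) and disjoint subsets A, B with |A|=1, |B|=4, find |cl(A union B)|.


|A union B| = 1 + 4 = 5 (disjoint).
In U(6,14), cl(S) = S if |S| < 6, else cl(S) = E.
Since 5 < 6, cl(A union B) = A union B.
|cl(A union B)| = 5.

5


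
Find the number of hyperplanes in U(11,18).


Hyperplanes of U(11,18) are flats of rank 10.
In a uniform matroid, these are exactly the (10)-element subsets.
Count = C(18,10) = 18! / (10! * 8!) = 43758.

43758


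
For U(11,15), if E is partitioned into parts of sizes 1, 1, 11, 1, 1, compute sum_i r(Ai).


r(Ai) = min(|Ai|, 11) for each part.
Sum = min(1,11) + min(1,11) + min(11,11) + min(1,11) + min(1,11)
    = 1 + 1 + 11 + 1 + 1
    = 15.

15


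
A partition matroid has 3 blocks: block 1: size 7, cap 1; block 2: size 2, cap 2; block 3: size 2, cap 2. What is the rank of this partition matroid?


Rank of a partition matroid = sum of min(|Si|, ci) for each block.
= min(7,1) + min(2,2) + min(2,2)
= 1 + 2 + 2
= 5.

5


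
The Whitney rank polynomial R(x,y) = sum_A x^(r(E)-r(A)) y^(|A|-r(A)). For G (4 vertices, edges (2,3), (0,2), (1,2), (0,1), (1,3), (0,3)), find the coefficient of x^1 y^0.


R(x,y) = sum over A in 2^E of x^(r(E)-r(A)) * y^(|A|-r(A)).
G has 4 vertices, 6 edges. r(E) = 3.
Enumerate all 2^6 = 64 subsets.
Count subsets with r(E)-r(A)=1 and |A|-r(A)=0: 15.

15


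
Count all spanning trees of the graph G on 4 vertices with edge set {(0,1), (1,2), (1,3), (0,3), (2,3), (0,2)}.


By Kirchhoff's matrix tree theorem, the number of spanning trees equals
the determinant of any cofactor of the Laplacian matrix L.
G has 4 vertices and 6 edges.
Computing the (3 x 3) cofactor determinant gives 16.

16


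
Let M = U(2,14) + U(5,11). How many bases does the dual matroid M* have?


(M1+M2)* = M1* + M2*.
M1* = U(12,14), bases: C(14,12) = 91.
M2* = U(6,11), bases: C(11,6) = 462.
|B(M*)| = 91 * 462 = 42042.

42042


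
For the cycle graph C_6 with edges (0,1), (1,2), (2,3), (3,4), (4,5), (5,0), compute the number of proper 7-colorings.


P(C_6, k) = (k-1)^6 + (-1)^6*(k-1).
P(7) = (6)^6 + 6
= 46656 + 6 = 46662.

46662


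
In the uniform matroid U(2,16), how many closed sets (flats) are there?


Flats of U(2,16): every subset of size < 2 is a flat, plus E itself.
Count = C(16,0) + C(16,1) + 1
     = 1 + 16 + 1
     = 18.

18


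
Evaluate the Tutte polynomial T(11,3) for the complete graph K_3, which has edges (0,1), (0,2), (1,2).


T(K_3; x,y) = x^2 + x + y.
T(11,3) = 121 + 11 + 3 = 135.

135


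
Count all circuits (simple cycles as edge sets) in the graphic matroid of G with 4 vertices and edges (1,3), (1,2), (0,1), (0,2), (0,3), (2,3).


A circuit in a graphic matroid = edge set of a simple cycle.
G has 4 vertices and 6 edges.
Enumerating all minimal edge subsets forming cycles...
Total circuits found: 7.

7


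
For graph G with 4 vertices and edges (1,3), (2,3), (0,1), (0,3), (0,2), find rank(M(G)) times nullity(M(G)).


r(M) = |V| - c = 4 - 1 = 3.
nullity = |E| - r(M) = 5 - 3 = 2.
Product = 3 * 2 = 6.

6


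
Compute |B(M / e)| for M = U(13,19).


Contracting e from U(13,19) gives U(12,18).
Bases of U(12,18) = C(18,12) = 18! / (12! * 6!) = 18564.

18564


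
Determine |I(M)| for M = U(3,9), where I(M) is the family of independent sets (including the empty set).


Independent sets of U(3,9) are all subsets of size <= 3.
Count = C(9,0) + C(9,1) + C(9,2) + C(9,3)
     = 1 + 9 + 36 + 84
     = 130.

130


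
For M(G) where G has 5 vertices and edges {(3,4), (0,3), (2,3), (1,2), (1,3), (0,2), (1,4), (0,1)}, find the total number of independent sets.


An independent set in a graphic matroid is an acyclic edge subset.
G has 5 vertices and 8 edges.
Enumerate all 2^8 = 256 subsets, checking for acyclicity.
Total independent sets = 128.

128


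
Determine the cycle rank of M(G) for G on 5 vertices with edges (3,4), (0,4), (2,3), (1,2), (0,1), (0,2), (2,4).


Cycle rank (nullity) = |E| - r(M) = |E| - (|V| - c).
|E| = 7, |V| = 5, c = 1.
Nullity = 7 - (5 - 1) = 7 - 4 = 3.

3


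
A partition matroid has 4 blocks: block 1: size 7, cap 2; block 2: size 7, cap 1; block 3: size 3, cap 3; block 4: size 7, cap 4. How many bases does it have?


A basis picks exactly ci elements from block i.
Number of bases = product of C(|Si|, ci).
= C(7,2) * C(7,1) * C(3,3) * C(7,4)
= 21 * 7 * 1 * 35
= 5145.

5145


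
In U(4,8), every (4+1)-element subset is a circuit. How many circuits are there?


In U(4,8), circuits are the (5)-element subsets.
Any set of 5 elements is dependent, and removing any one element gives
an independent set of size 4, so it is a minimal dependent set.
Number of circuits = (8 choose 5) = 56.

56


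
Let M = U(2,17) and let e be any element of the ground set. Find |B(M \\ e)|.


Deleting e from U(2,17) gives U(2,16) since n > r.
Bases of U(2,16) = C(16,2) = 16! / (2! * 14!) = 120.

120


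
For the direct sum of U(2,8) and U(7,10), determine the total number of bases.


Bases of a direct sum M1 + M2: |B| = |B(M1)| * |B(M2)|.
|B(U(2,8))| = C(8,2) = 28.
|B(U(7,10))| = C(10,7) = 120.
Total bases = 28 * 120 = 3360.

3360


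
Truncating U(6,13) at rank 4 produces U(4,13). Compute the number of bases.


Truncating U(6,13) to rank 4 gives U(4,13).
Bases of U(4,13) are all 4-element subsets of 13 elements.
Number of bases = C(13,4) = (13 * 12 * 11 * 10) / (1 * 2 * 3 * 4) = 715.

715


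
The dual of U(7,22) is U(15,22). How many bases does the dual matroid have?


The dual of U(r,n) is U(n-r, n) = U(15,22).
Bases of U(15,22) are all (15)-element subsets.
|B(M*)| = (22 choose 15) = 170544.

170544


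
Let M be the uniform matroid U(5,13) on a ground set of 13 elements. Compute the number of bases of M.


Bases of U(5,13) are all 5-element subsets of the 13-element ground set.
Number of bases = C(13,5).
C(13,5) = 13! / (5! * 8!) = 1287.

1287


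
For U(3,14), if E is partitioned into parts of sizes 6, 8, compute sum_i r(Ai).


r(Ai) = min(|Ai|, 3) for each part.
Sum = min(6,3) + min(8,3)
    = 3 + 3
    = 6.

6


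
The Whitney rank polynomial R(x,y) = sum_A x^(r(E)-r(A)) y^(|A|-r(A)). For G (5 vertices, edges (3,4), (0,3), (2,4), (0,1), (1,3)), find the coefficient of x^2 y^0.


R(x,y) = sum over A in 2^E of x^(r(E)-r(A)) * y^(|A|-r(A)).
G has 5 vertices, 5 edges. r(E) = 4.
Enumerate all 2^5 = 32 subsets.
Count subsets with r(E)-r(A)=2 and |A|-r(A)=0: 10.

10


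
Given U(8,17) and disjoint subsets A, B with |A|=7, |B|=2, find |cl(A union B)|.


|A union B| = 7 + 2 = 9 (disjoint).
In U(8,17), cl(S) = S if |S| < 8, else cl(S) = E.
Since 9 >= 8, cl(A union B) = E.
|cl(A union B)| = 17.

17


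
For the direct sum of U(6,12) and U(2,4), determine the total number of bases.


Bases of a direct sum M1 + M2: |B| = |B(M1)| * |B(M2)|.
|B(U(6,12))| = C(12,6) = 924.
|B(U(2,4))| = C(4,2) = 6.
Total bases = 924 * 6 = 5544.

5544


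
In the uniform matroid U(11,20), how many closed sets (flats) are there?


Flats of U(11,20): every subset of size < 11 is a flat, plus E itself.
Count = (20 choose 0) + (20 choose 1) + (20 choose 2) + (20 choose 3) + (20 choose 4) + (20 choose 5) + (20 choose 6) + (20 choose 7) + (20 choose 8) + (20 choose 9) + (20 choose 10) + 1
     = 1 + 20 + 190 + 1140 + 4845 + 15504 + 38760 + 77520 + 125970 + 167960 + 184756 + 1
     = 616667.

616667


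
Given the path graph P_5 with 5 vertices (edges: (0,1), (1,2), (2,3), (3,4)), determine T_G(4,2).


A path on 5 vertices is a tree with 4 edges.
T(x,y) = x^(4) for any tree.
T(4,2) = 4^4 = 256.

256


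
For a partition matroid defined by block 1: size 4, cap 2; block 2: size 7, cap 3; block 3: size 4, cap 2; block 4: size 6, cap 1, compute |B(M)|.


A basis picks exactly ci elements from block i.
Number of bases = product of C(|Si|, ci).
= C(4,2) * C(7,3) * C(4,2) * C(6,1)
= 6 * 35 * 6 * 6
= 7560.

7560


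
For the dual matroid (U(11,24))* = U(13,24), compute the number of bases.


The dual of U(r,n) is U(n-r, n) = U(13,24).
Bases of U(13,24) are all (13)-element subsets.
|B(M*)| = (24 choose 13) = 2496144.

2496144


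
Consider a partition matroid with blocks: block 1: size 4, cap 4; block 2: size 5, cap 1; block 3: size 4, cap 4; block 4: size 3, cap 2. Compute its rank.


Rank of a partition matroid = sum of min(|Si|, ci) for each block.
= min(4,4) + min(5,1) + min(4,4) + min(3,2)
= 4 + 1 + 4 + 2
= 11.

11


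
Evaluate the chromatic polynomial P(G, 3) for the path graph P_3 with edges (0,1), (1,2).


P(P_3, k) = k * (k-1)^(2).
P(3) = 3 * 2^2 = 3 * 4 = 12.

12


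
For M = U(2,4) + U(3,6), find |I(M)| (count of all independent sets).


For a direct sum, |I(M1+M2)| = |I(M1)| * |I(M2)|.
|I(U(2,4))| = sum C(4,k) for k=0..2 = 11.
|I(U(3,6))| = sum C(6,k) for k=0..3 = 42.
Total = 11 * 42 = 462.

462


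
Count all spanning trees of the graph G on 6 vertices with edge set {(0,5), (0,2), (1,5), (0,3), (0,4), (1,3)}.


By Kirchhoff's matrix tree theorem, the number of spanning trees equals
the determinant of any cofactor of the Laplacian matrix L.
G has 6 vertices and 6 edges.
Computing the (5 x 5) cofactor determinant gives 4.

4


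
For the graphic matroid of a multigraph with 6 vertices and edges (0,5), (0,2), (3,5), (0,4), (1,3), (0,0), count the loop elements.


In a graphic matroid, a loop is a self-loop edge (u,u) with rank 0.
Examining all 6 edges for self-loops...
Self-loops found: (0,0)
Number of loops = 1.

1


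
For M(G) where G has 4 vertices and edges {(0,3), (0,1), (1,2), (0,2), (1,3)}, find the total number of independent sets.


An independent set in a graphic matroid is an acyclic edge subset.
G has 4 vertices and 5 edges.
Enumerate all 2^5 = 32 subsets, checking for acyclicity.
Total independent sets = 24.

24


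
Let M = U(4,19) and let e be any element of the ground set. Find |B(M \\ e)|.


Deleting e from U(4,19) gives U(4,18) since n > r.
Bases of U(4,18) = C(18,4) = 18! / (4! * 14!) = 3060.

3060


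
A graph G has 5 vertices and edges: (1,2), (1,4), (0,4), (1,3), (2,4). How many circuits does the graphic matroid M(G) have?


A circuit in a graphic matroid = edge set of a simple cycle.
G has 5 vertices and 5 edges.
Enumerating all minimal edge subsets forming cycles...
Total circuits found: 1.

1


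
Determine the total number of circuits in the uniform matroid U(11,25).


In U(11,25), circuits are the (12)-element subsets.
Any set of 12 elements is dependent, and removing any one element gives
an independent set of size 11, so it is a minimal dependent set.
Number of circuits = (25 choose 12) = 5200300.

5200300


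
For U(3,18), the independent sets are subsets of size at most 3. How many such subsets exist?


Independent sets of U(3,18) are all subsets of size <= 3.
Count = (18 choose 0) + (18 choose 1) + (18 choose 2) + (18 choose 3)
     = 1 + 18 + 153 + 816
     = 988.

988


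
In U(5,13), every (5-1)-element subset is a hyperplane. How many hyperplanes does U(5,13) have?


Hyperplanes of U(5,13) are flats of rank 4.
In a uniform matroid, these are exactly the (4)-element subsets.
Count = C(13,4) = (13 * 12 * 11 * 10) / (1 * 2 * 3 * 4) = 715.

715


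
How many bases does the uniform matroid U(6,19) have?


Bases of U(6,19) are all 6-element subsets of the 19-element ground set.
Number of bases = C(19,6).
C(19,6) = 19! / (6! * 13!) = 27132.

27132


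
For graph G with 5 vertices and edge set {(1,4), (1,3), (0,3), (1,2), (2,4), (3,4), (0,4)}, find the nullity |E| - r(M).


Cycle rank (nullity) = |E| - r(M) = |E| - (|V| - c).
|E| = 7, |V| = 5, c = 1.
Nullity = 7 - (5 - 1) = 7 - 4 = 3.

3


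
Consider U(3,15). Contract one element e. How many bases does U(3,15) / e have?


Contracting e from U(3,15) gives U(2,14).
Bases of U(2,14) = C(14,2) = (14 * 13) / (1 * 2) = 91.

91


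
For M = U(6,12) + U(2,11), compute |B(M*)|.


(M1+M2)* = M1* + M2*.
M1* = U(6,12), bases: C(12,6) = 924.
M2* = U(9,11), bases: C(11,9) = 55.
|B(M*)| = 924 * 55 = 50820.

50820


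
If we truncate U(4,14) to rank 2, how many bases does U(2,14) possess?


Truncating U(4,14) to rank 2 gives U(2,14).
Bases of U(2,14) are all 2-element subsets of 14 elements.
Number of bases = C(14,2) = (14 * 13) / (1 * 2) = 91.

91


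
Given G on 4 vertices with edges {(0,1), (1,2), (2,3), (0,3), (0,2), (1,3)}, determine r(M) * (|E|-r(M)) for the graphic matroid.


r(M) = |V| - c = 4 - 1 = 3.
nullity = |E| - r(M) = 6 - 3 = 3.
Product = 3 * 3 = 9.

9


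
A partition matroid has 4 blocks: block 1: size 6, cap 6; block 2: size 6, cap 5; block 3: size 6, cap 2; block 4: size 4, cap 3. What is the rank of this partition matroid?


Rank of a partition matroid = sum of min(|Si|, ci) for each block.
= min(6,6) + min(6,5) + min(6,2) + min(4,3)
= 6 + 5 + 2 + 3
= 16.

16


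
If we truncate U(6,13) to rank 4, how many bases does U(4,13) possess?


Truncating U(6,13) to rank 4 gives U(4,13).
Bases of U(4,13) are all 4-element subsets of 13 elements.
Number of bases = (13 choose 4) = 715.

715


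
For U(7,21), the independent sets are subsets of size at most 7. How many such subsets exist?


Independent sets of U(7,21) are all subsets of size <= 7.
Count = C(21,0) + C(21,1) + C(21,2) + C(21,3) + C(21,4) + C(21,5) + C(21,6) + C(21,7)
     = 1 + 21 + 210 + 1330 + 5985 + 20349 + 54264 + 116280
     = 198440.

198440


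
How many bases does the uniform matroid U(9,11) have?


Bases of U(9,11) are all 9-element subsets of the 11-element ground set.
Number of bases = C(11,9).
C(11,9) = 11! / (9! * 2!) = 55.

55


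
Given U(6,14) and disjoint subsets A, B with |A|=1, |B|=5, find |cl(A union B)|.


|A union B| = 1 + 5 = 6 (disjoint).
In U(6,14), cl(S) = S if |S| < 6, else cl(S) = E.
Since 6 >= 6, cl(A union B) = E.
|cl(A union B)| = 14.

14


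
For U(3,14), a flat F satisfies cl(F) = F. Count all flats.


Flats of U(3,14): every subset of size < 3 is a flat, plus E itself.
Count = C(14,0) + C(14,1) + C(14,2) + 1
     = 1 + 14 + 91 + 1
     = 107.

107


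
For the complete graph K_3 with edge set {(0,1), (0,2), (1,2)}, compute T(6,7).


T(K_3; x,y) = x^2 + x + y.
T(6,7) = 36 + 6 + 7 = 49.

49


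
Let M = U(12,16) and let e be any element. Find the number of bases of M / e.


Contracting e from U(12,16) gives U(11,15).
Bases of U(11,15) = (15 choose 11) = 1365.

1365


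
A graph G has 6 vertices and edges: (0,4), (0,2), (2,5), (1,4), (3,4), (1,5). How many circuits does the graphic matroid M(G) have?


A circuit in a graphic matroid = edge set of a simple cycle.
G has 6 vertices and 6 edges.
Enumerating all minimal edge subsets forming cycles...
Total circuits found: 1.

1


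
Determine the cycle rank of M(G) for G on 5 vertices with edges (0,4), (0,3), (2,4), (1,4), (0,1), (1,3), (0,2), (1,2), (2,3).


Cycle rank (nullity) = |E| - r(M) = |E| - (|V| - c).
|E| = 9, |V| = 5, c = 1.
Nullity = 9 - (5 - 1) = 9 - 4 = 5.

5


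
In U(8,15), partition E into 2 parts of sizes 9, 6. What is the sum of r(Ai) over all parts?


r(Ai) = min(|Ai|, 8) for each part.
Sum = min(9,8) + min(6,8)
    = 8 + 6
    = 14.

14


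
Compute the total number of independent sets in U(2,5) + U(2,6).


For a direct sum, |I(M1+M2)| = |I(M1)| * |I(M2)|.
|I(U(2,5))| = sum C(5,k) for k=0..2 = 16.
|I(U(2,6))| = sum C(6,k) for k=0..2 = 22.
Total = 16 * 22 = 352.

352


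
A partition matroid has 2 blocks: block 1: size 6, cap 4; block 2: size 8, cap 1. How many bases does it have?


A basis picks exactly ci elements from block i.
Number of bases = product of C(|Si|, ci).
= C(6,4) * C(8,1)
= 15 * 8
= 120.

120


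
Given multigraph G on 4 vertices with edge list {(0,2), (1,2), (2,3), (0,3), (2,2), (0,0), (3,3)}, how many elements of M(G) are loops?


In a graphic matroid, a loop is a self-loop edge (u,u) with rank 0.
Examining all 7 edges for self-loops...
Self-loops found: (2,2), (0,0), (3,3)
Number of loops = 3.

3


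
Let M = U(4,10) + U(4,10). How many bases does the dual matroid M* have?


(M1+M2)* = M1* + M2*.
M1* = U(6,10), bases: C(10,6) = 210.
M2* = U(6,10), bases: C(10,6) = 210.
|B(M*)| = 210 * 210 = 44100.

44100


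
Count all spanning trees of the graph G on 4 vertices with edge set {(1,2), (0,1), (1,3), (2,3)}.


By Kirchhoff's matrix tree theorem, the number of spanning trees equals
the determinant of any cofactor of the Laplacian matrix L.
G has 4 vertices and 4 edges.
Computing the (3 x 3) cofactor determinant gives 3.

3


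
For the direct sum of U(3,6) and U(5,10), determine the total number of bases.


Bases of a direct sum M1 + M2: |B| = |B(M1)| * |B(M2)|.
|B(U(3,6))| = C(6,3) = 20.
|B(U(5,10))| = C(10,5) = 252.
Total bases = 20 * 252 = 5040.

5040


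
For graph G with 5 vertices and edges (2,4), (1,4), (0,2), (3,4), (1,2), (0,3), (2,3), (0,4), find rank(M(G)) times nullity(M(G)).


r(M) = |V| - c = 5 - 1 = 4.
nullity = |E| - r(M) = 8 - 4 = 4.
Product = 4 * 4 = 16.

16


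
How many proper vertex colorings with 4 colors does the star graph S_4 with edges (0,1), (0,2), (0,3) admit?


P(tree, k) = k * (k-1)^(3) for any tree on 4 vertices.
P(4) = 4 * 3^3 = 4 * 27 = 108.

108


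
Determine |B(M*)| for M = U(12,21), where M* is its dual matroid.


The dual of U(r,n) is U(n-r, n) = U(9,21).
Bases of U(9,21) are all (9)-element subsets.
|B(M*)| = C(21,9) = 21! / (9! * 12!) = 293930.

293930


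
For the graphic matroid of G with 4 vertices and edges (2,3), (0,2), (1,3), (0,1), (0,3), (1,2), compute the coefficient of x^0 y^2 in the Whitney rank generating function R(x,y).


R(x,y) = sum over A in 2^E of x^(r(E)-r(A)) * y^(|A|-r(A)).
G has 4 vertices, 6 edges. r(E) = 3.
Enumerate all 2^6 = 64 subsets.
Count subsets with r(E)-r(A)=0 and |A|-r(A)=2: 6.

6


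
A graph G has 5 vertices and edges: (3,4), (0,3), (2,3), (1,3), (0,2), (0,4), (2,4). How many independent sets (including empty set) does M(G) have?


An independent set in a graphic matroid is an acyclic edge subset.
G has 5 vertices and 7 edges.
Enumerate all 2^7 = 128 subsets, checking for acyclicity.
Total independent sets = 76.

76


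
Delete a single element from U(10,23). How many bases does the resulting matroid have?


Deleting e from U(10,23) gives U(10,22) since n > r.
Bases of U(10,22) = C(22,10) = 22! / (10! * 12!) = 646646.

646646


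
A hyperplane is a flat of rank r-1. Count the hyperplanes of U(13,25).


Hyperplanes of U(13,25) are flats of rank 12.
In a uniform matroid, these are exactly the (12)-element subsets.
Count = C(25,12) = 5200300.

5200300


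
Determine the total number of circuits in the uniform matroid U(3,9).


In U(3,9), circuits are the (4)-element subsets.
Any set of 4 elements is dependent, and removing any one element gives
an independent set of size 3, so it is a minimal dependent set.
Number of circuits = C(9,4) = (9 * 8 * 7 * 6) / (1 * 2 * 3 * 4) = 126.

126


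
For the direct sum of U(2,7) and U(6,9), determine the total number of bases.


Bases of a direct sum M1 + M2: |B| = |B(M1)| * |B(M2)|.
|B(U(2,7))| = C(7,2) = 21.
|B(U(6,9))| = C(9,6) = 84.
Total bases = 21 * 84 = 1764.

1764


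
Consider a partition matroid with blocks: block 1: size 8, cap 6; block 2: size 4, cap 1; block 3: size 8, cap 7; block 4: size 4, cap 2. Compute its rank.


Rank of a partition matroid = sum of min(|Si|, ci) for each block.
= min(8,6) + min(4,1) + min(8,7) + min(4,2)
= 6 + 1 + 7 + 2
= 16.

16


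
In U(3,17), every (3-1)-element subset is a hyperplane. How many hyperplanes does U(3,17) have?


Hyperplanes of U(3,17) are flats of rank 2.
In a uniform matroid, these are exactly the (2)-element subsets.
Count = (17 choose 2) = 136.

136


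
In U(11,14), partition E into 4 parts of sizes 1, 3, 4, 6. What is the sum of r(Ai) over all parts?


r(Ai) = min(|Ai|, 11) for each part.
Sum = min(1,11) + min(3,11) + min(4,11) + min(6,11)
    = 1 + 3 + 4 + 6
    = 14.

14


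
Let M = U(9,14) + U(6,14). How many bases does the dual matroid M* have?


(M1+M2)* = M1* + M2*.
M1* = U(5,14), bases: C(14,5) = 2002.
M2* = U(8,14), bases: C(14,8) = 3003.
|B(M*)| = 2002 * 3003 = 6012006.

6012006


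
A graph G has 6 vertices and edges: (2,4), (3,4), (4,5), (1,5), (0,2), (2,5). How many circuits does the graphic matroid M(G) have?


A circuit in a graphic matroid = edge set of a simple cycle.
G has 6 vertices and 6 edges.
Enumerating all minimal edge subsets forming cycles...
Total circuits found: 1.

1


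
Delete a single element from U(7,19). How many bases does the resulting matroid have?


Deleting e from U(7,19) gives U(7,18) since n > r.
Bases of U(7,18) = C(18,7) = 31824.

31824


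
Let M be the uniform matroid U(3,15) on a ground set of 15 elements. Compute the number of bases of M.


Bases of U(3,15) are all 3-element subsets of the 15-element ground set.
Number of bases = C(15,3).
(15 choose 3) = 455.

455


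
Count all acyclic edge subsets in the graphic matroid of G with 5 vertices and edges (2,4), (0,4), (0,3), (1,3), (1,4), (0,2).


An independent set in a graphic matroid is an acyclic edge subset.
G has 5 vertices and 6 edges.
Enumerate all 2^6 = 64 subsets, checking for acyclicity.
Total independent sets = 52.

52


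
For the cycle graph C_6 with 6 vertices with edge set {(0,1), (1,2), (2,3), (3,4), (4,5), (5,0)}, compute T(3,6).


T(C_6; x,y) = x + x^2 + ... + x^(5) + y.
T(3,6) = 3^1 + 3^2 + 3^3 + 3^4 + 3^5 + 6
= 3 + 9 + 27 + 81 + 243 + 6
= 369.

369


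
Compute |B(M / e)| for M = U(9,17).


Contracting e from U(9,17) gives U(8,16).
Bases of U(8,16) = (16 choose 8) = 12870.

12870


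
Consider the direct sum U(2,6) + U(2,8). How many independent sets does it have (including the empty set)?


For a direct sum, |I(M1+M2)| = |I(M1)| * |I(M2)|.
|I(U(2,6))| = sum C(6,k) for k=0..2 = 22.
|I(U(2,8))| = sum C(8,k) for k=0..2 = 37.
Total = 22 * 37 = 814.

814


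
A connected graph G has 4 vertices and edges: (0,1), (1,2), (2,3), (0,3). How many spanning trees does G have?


By Kirchhoff's matrix tree theorem, the number of spanning trees equals
the determinant of any cofactor of the Laplacian matrix L.
G has 4 vertices and 4 edges.
Computing the (3 x 3) cofactor determinant gives 4.

4


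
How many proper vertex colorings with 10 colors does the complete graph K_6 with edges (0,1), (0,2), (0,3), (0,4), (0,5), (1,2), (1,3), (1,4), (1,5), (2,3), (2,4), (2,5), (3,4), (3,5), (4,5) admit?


P(K_6, k) = k(k-1)(k-2)...(k-5).
P(10) = (10) * (9) * (8) * (7) * (6) * (5) = 151200.

151200


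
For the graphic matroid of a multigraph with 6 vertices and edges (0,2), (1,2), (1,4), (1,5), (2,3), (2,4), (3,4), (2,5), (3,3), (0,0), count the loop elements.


In a graphic matroid, a loop is a self-loop edge (u,u) with rank 0.
Examining all 10 edges for self-loops...
Self-loops found: (3,3), (0,0)
Number of loops = 2.

2


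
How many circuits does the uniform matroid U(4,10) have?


In U(4,10), circuits are the (5)-element subsets.
Any set of 5 elements is dependent, and removing any one element gives
an independent set of size 4, so it is a minimal dependent set.
Number of circuits = C(10,5) = 10! / (5! * 5!) = 252.

252


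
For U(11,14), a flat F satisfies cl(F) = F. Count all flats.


Flats of U(11,14): every subset of size < 11 is a flat, plus E itself.
Count = C(14,0) + C(14,1) + C(14,2) + C(14,3) + C(14,4) + C(14,5) + C(14,6) + C(14,7) + C(14,8) + C(14,9) + C(14,10) + 1
     = 1 + 14 + 91 + 364 + 1001 + 2002 + 3003 + 3432 + 3003 + 2002 + 1001 + 1
     = 15915.

15915


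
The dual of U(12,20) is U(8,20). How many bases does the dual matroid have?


The dual of U(r,n) is U(n-r, n) = U(8,20).
Bases of U(8,20) are all (8)-element subsets.
|B(M*)| = C(20,8) = 125970.

125970


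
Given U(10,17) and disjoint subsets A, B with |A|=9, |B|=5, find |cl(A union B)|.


|A union B| = 9 + 5 = 14 (disjoint).
In U(10,17), cl(S) = S if |S| < 10, else cl(S) = E.
Since 14 >= 10, cl(A union B) = E.
|cl(A union B)| = 17.

17


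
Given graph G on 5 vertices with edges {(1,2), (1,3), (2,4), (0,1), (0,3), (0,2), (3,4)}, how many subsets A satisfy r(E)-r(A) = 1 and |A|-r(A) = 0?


R(x,y) = sum over A in 2^E of x^(r(E)-r(A)) * y^(|A|-r(A)).
G has 5 vertices, 7 edges. r(E) = 4.
Enumerate all 2^7 = 128 subsets.
Count subsets with r(E)-r(A)=1 and |A|-r(A)=0: 33.

33


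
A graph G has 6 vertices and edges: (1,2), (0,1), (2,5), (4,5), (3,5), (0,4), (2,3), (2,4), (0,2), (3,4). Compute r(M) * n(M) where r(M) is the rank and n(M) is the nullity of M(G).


r(M) = |V| - c = 6 - 1 = 5.
nullity = |E| - r(M) = 10 - 5 = 5.
Product = 5 * 5 = 25.

25


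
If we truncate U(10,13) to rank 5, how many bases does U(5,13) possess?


Truncating U(10,13) to rank 5 gives U(5,13).
Bases of U(5,13) are all 5-element subsets of 13 elements.
Number of bases = (13 choose 5) = 1287.

1287


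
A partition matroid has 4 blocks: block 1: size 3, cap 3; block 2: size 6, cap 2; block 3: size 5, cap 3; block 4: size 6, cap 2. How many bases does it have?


A basis picks exactly ci elements from block i.
Number of bases = product of C(|Si|, ci).
= C(3,3) * C(6,2) * C(5,3) * C(6,2)
= 1 * 15 * 10 * 15
= 2250.

2250


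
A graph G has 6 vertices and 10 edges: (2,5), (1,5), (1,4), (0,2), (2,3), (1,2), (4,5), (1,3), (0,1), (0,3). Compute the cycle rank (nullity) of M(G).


Cycle rank (nullity) = |E| - r(M) = |E| - (|V| - c).
|E| = 10, |V| = 6, c = 1.
Nullity = 10 - (6 - 1) = 10 - 5 = 5.

5


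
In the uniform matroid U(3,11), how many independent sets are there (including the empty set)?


Independent sets of U(3,11) are all subsets of size <= 3.
Count = (11 choose 0) + (11 choose 1) + (11 choose 2) + (11 choose 3)
     = 1 + 11 + 55 + 165
     = 232.

232


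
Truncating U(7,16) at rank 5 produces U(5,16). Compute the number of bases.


Truncating U(7,16) to rank 5 gives U(5,16).
Bases of U(5,16) are all 5-element subsets of 16 elements.
Number of bases = C(16,5) = 16! / (5! * 11!) = 4368.

4368


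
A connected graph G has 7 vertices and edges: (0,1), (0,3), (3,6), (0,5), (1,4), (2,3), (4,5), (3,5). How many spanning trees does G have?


By Kirchhoff's matrix tree theorem, the number of spanning trees equals
the determinant of any cofactor of the Laplacian matrix L.
G has 7 vertices and 8 edges.
Computing the (6 x 6) cofactor determinant gives 11.

11


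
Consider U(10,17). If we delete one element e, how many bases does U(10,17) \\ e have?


Deleting e from U(10,17) gives U(10,16) since n > r.
Bases of U(10,16) = C(16,10) = 8008.

8008


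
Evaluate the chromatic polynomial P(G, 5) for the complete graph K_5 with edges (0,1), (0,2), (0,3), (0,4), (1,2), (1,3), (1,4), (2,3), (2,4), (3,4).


P(K_5, k) = k(k-1)(k-2)...(k-4).
P(5) = (5) * (4) * (3) * (2) * (1) = 120.

120


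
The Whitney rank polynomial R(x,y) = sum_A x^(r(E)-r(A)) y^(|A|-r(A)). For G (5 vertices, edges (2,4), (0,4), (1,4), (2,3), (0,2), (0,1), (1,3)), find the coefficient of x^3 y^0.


R(x,y) = sum over A in 2^E of x^(r(E)-r(A)) * y^(|A|-r(A)).
G has 5 vertices, 7 edges. r(E) = 4.
Enumerate all 2^7 = 128 subsets.
Count subsets with r(E)-r(A)=3 and |A|-r(A)=0: 7.

7


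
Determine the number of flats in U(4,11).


Flats of U(4,11): every subset of size < 4 is a flat, plus E itself.
Count = C(11,0) + C(11,1) + C(11,2) + C(11,3) + 1
     = 1 + 11 + 55 + 165 + 1
     = 233.

233


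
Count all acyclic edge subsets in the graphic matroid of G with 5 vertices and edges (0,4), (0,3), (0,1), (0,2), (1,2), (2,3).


An independent set in a graphic matroid is an acyclic edge subset.
G has 5 vertices and 6 edges.
Enumerate all 2^6 = 64 subsets, checking for acyclicity.
Total independent sets = 48.

48


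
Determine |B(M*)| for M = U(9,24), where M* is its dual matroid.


The dual of U(r,n) is U(n-r, n) = U(15,24).
Bases of U(15,24) are all (15)-element subsets.
|B(M*)| = C(24,15) = 24! / (15! * 9!) = 1307504.

1307504


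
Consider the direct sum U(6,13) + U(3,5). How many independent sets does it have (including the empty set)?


For a direct sum, |I(M1+M2)| = |I(M1)| * |I(M2)|.
|I(U(6,13))| = sum C(13,k) for k=0..6 = 4096.
|I(U(3,5))| = sum C(5,k) for k=0..3 = 26.
Total = 4096 * 26 = 106496.

106496


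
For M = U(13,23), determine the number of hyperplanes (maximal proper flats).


Hyperplanes of U(13,23) are flats of rank 12.
In a uniform matroid, these are exactly the (12)-element subsets.
Count = C(23,12) = 1352078.

1352078


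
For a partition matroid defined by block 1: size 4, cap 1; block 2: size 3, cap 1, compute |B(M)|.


A basis picks exactly ci elements from block i.
Number of bases = product of C(|Si|, ci).
= C(4,1) * C(3,1)
= 4 * 3
= 12.

12


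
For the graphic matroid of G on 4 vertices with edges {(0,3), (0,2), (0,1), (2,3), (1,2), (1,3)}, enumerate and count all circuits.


A circuit in a graphic matroid = edge set of a simple cycle.
G has 4 vertices and 6 edges.
Enumerating all minimal edge subsets forming cycles...
Total circuits found: 7.

7


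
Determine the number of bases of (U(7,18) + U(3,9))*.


(M1+M2)* = M1* + M2*.
M1* = U(11,18), bases: C(18,11) = 31824.
M2* = U(6,9), bases: C(9,6) = 84.
|B(M*)| = 31824 * 84 = 2673216.

2673216


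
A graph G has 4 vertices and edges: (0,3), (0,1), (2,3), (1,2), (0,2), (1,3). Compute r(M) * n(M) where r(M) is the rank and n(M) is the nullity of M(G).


r(M) = |V| - c = 4 - 1 = 3.
nullity = |E| - r(M) = 6 - 3 = 3.
Product = 3 * 3 = 9.

9


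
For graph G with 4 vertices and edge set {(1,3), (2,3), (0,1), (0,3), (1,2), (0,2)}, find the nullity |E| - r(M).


Cycle rank (nullity) = |E| - r(M) = |E| - (|V| - c).
|E| = 6, |V| = 4, c = 1.
Nullity = 6 - (4 - 1) = 6 - 3 = 3.

3


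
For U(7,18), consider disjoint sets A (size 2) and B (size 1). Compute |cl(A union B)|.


|A union B| = 2 + 1 = 3 (disjoint).
In U(7,18), cl(S) = S if |S| < 7, else cl(S) = E.
Since 3 < 7, cl(A union B) = A union B.
|cl(A union B)| = 3.

3


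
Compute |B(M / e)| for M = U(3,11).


Contracting e from U(3,11) gives U(2,10).
Bases of U(2,10) = C(10,2) = 10! / (2! * 8!) = 45.

45


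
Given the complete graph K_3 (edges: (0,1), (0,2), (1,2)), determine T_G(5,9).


T(K_3; x,y) = x^2 + x + y.
T(5,9) = 25 + 5 + 9 = 39.

39


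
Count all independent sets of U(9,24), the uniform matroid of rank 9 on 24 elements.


Independent sets of U(9,24) are all subsets of size <= 9.
Count = C(24,0) + C(24,1) + C(24,2) + C(24,3) + C(24,4) + C(24,5) + C(24,6) + C(24,7) + C(24,8) + C(24,9)
     = 1 + 24 + 276 + 2024 + 10626 + 42504 + 134596 + 346104 + 735471 + 1307504
     = 2579130.

2579130


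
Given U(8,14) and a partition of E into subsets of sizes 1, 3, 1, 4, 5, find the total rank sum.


r(Ai) = min(|Ai|, 8) for each part.
Sum = min(1,8) + min(3,8) + min(1,8) + min(4,8) + min(5,8)
    = 1 + 3 + 1 + 4 + 5
    = 14.

14


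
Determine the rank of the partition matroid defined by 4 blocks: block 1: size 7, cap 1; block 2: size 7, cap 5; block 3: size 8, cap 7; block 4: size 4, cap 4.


Rank of a partition matroid = sum of min(|Si|, ci) for each block.
= min(7,1) + min(7,5) + min(8,7) + min(4,4)
= 1 + 5 + 7 + 4
= 17.

17


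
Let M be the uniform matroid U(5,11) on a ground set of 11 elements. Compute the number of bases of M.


Bases of U(5,11) are all 5-element subsets of the 11-element ground set.
Number of bases = C(11,5).
C(11,5) = 462.

462


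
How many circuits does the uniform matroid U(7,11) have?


In U(7,11), circuits are the (8)-element subsets.
Any set of 8 elements is dependent, and removing any one element gives
an independent set of size 7, so it is a minimal dependent set.
Number of circuits = C(11,8) = 11! / (8! * 3!) = 165.

165


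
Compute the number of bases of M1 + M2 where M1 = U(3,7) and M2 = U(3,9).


Bases of a direct sum M1 + M2: |B| = |B(M1)| * |B(M2)|.
|B(U(3,7))| = C(7,3) = 35.
|B(U(3,9))| = C(9,3) = 84.
Total bases = 35 * 84 = 2940.

2940


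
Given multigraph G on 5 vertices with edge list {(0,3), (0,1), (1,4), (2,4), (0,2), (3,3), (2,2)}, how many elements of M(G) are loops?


In a graphic matroid, a loop is a self-loop edge (u,u) with rank 0.
Examining all 7 edges for self-loops...
Self-loops found: (3,3), (2,2)
Number of loops = 2.

2


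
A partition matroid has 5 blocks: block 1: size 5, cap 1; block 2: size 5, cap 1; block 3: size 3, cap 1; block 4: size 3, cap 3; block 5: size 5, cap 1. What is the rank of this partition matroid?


Rank of a partition matroid = sum of min(|Si|, ci) for each block.
= min(5,1) + min(5,1) + min(3,1) + min(3,3) + min(5,1)
= 1 + 1 + 1 + 3 + 1
= 7.

7


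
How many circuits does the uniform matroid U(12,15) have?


In U(12,15), circuits are the (13)-element subsets.
Any set of 13 elements is dependent, and removing any one element gives
an independent set of size 12, so it is a minimal dependent set.
Number of circuits = (15 choose 13) = 105.

105


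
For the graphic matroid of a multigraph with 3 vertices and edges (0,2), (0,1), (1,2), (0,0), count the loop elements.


In a graphic matroid, a loop is a self-loop edge (u,u) with rank 0.
Examining all 4 edges for self-loops...
Self-loops found: (0,0)
Number of loops = 1.

1


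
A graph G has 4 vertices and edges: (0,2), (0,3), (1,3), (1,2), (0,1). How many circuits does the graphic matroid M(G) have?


A circuit in a graphic matroid = edge set of a simple cycle.
G has 4 vertices and 5 edges.
Enumerating all minimal edge subsets forming cycles...
Total circuits found: 3.

3


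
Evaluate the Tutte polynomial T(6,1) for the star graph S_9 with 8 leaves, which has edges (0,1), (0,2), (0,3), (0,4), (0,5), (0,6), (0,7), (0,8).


A star on 9 vertices is a tree with 8 edges.
T(x,y) = x^(8) for any tree.
T(6,1) = 6^8 = 1679616.

1679616


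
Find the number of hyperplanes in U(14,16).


Hyperplanes of U(14,16) are flats of rank 13.
In a uniform matroid, these are exactly the (13)-element subsets.
Count = C(16,13) = 16! / (13! * 3!) = 560.

560


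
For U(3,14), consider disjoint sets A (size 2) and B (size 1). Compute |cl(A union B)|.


|A union B| = 2 + 1 = 3 (disjoint).
In U(3,14), cl(S) = S if |S| < 3, else cl(S) = E.
Since 3 >= 3, cl(A union B) = E.
|cl(A union B)| = 14.

14


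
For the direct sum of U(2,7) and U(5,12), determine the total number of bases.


Bases of a direct sum M1 + M2: |B| = |B(M1)| * |B(M2)|.
|B(U(2,7))| = C(7,2) = 21.
|B(U(5,12))| = C(12,5) = 792.
Total bases = 21 * 792 = 16632.

16632


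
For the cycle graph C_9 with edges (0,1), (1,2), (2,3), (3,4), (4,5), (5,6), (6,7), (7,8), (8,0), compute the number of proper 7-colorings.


P(C_9, k) = (k-1)^9 + (-1)^9*(k-1).
P(7) = (6)^9 - 6
= 10077696 - 6 = 10077690.

10077690


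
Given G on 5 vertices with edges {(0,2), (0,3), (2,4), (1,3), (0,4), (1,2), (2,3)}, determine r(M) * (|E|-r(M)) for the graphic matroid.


r(M) = |V| - c = 5 - 1 = 4.
nullity = |E| - r(M) = 7 - 4 = 3.
Product = 4 * 3 = 12.

12


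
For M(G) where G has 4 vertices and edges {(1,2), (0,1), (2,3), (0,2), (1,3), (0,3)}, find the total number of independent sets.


An independent set in a graphic matroid is an acyclic edge subset.
G has 4 vertices and 6 edges.
Enumerate all 2^6 = 64 subsets, checking for acyclicity.
Total independent sets = 38.

38


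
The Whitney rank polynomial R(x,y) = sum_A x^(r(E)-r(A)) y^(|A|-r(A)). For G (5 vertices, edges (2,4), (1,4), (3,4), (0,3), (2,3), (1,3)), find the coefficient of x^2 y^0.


R(x,y) = sum over A in 2^E of x^(r(E)-r(A)) * y^(|A|-r(A)).
G has 5 vertices, 6 edges. r(E) = 4.
Enumerate all 2^6 = 64 subsets.
Count subsets with r(E)-r(A)=2 and |A|-r(A)=0: 15.

15


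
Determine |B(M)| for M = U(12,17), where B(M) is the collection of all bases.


Bases of U(12,17) are all 12-element subsets of the 17-element ground set.
Number of bases = C(17,12).
(17 choose 12) = 6188.

6188


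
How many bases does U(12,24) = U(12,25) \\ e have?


Deleting e from U(12,25) gives U(12,24) since n > r.
Bases of U(12,24) = C(24,12) = 24! / (12! * 12!) = 2704156.

2704156


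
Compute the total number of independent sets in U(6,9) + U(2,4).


For a direct sum, |I(M1+M2)| = |I(M1)| * |I(M2)|.
|I(U(6,9))| = sum C(9,k) for k=0..6 = 466.
|I(U(2,4))| = sum C(4,k) for k=0..2 = 11.
Total = 466 * 11 = 5126.

5126


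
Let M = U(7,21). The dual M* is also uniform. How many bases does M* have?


The dual of U(r,n) is U(n-r, n) = U(14,21).
Bases of U(14,21) are all (14)-element subsets.
|B(M*)| = (21 choose 14) = 116280.

116280


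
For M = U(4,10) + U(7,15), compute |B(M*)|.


(M1+M2)* = M1* + M2*.
M1* = U(6,10), bases: C(10,6) = 210.
M2* = U(8,15), bases: C(15,8) = 6435.
|B(M*)| = 210 * 6435 = 1351350.

1351350


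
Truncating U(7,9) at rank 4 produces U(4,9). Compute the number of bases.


Truncating U(7,9) to rank 4 gives U(4,9).
Bases of U(4,9) are all 4-element subsets of 9 elements.
Number of bases = C(9,4) = (9 * 8 * 7 * 6) / (1 * 2 * 3 * 4) = 126.

126


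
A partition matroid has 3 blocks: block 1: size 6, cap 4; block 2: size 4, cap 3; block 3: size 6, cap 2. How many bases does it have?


A basis picks exactly ci elements from block i.
Number of bases = product of C(|Si|, ci).
= C(6,4) * C(4,3) * C(6,2)
= 15 * 4 * 15
= 900.

900


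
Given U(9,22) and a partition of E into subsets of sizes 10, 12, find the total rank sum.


r(Ai) = min(|Ai|, 9) for each part.
Sum = min(10,9) + min(12,9)
    = 9 + 9
    = 18.

18


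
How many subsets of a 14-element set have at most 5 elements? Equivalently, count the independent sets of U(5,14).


Independent sets of U(5,14) are all subsets of size <= 5.
Count = C(14,0) + C(14,1) + C(14,2) + C(14,3) + C(14,4) + C(14,5)
     = 1 + 14 + 91 + 364 + 1001 + 2002
     = 3473.

3473


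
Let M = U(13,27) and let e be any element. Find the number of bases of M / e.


Contracting e from U(13,27) gives U(12,26).
Bases of U(12,26) = C(26,12) = 26! / (12! * 14!) = 9657700.

9657700


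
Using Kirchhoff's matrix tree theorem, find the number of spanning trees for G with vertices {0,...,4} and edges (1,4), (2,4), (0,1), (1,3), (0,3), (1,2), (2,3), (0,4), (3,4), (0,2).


By Kirchhoff's matrix tree theorem, the number of spanning trees equals
the determinant of any cofactor of the Laplacian matrix L.
G has 5 vertices and 10 edges.
Computing the (4 x 4) cofactor determinant gives 125.

125


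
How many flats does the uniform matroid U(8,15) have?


Flats of U(8,15): every subset of size < 8 is a flat, plus E itself.
Count = (15 choose 0) + (15 choose 1) + (15 choose 2) + (15 choose 3) + (15 choose 4) + (15 choose 5) + (15 choose 6) + (15 choose 7) + 1
     = 1 + 15 + 105 + 455 + 1365 + 3003 + 5005 + 6435 + 1
     = 16385.

16385


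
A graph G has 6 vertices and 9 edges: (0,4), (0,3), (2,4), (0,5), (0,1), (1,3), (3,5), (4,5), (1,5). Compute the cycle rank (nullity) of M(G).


Cycle rank (nullity) = |E| - r(M) = |E| - (|V| - c).
|E| = 9, |V| = 6, c = 1.
Nullity = 9 - (6 - 1) = 9 - 5 = 4.

4


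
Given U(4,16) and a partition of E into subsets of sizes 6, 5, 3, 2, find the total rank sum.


r(Ai) = min(|Ai|, 4) for each part.
Sum = min(6,4) + min(5,4) + min(3,4) + min(2,4)
    = 4 + 4 + 3 + 2
    = 13.

13


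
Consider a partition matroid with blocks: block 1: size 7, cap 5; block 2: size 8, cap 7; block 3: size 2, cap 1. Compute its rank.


Rank of a partition matroid = sum of min(|Si|, ci) for each block.
= min(7,5) + min(8,7) + min(2,1)
= 5 + 7 + 1
= 13.

13
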